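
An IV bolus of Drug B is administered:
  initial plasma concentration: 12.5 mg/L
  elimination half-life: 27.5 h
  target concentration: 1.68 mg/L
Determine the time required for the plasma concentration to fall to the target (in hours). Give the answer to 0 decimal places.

k = ln2 / t½ = 0.693147 / 27.5 = 0.02521 h⁻¹
t = ln(C₀ / C) / k = ln(12.50 / 1.68) / 0.02521
  = ln(7.440) / 0.02521 = 2.007 / 0.02521 = 79.61 h

80 h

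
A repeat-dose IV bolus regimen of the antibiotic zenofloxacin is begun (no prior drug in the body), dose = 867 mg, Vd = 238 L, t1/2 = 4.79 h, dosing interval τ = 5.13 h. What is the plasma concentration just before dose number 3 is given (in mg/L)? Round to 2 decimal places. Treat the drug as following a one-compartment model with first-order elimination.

2.56 mg/L

C₀ per dose = Dose / Vd = 867 / 238 = 3.643 mg/L
k = ln2 / t½ = 0.693147 / 4.79 = 0.1447 h⁻¹
Fraction remaining after one interval: r = e^(−kτ) = e^(−0.1447 × 5.13) = 0.4760
Before dose 3, 2 doses have been given (aged 1τ, 2τ).
C_trough = C₀ × (r + r²) = 3.643 × (0.4760 + 0.2266) = 2.560 mg/L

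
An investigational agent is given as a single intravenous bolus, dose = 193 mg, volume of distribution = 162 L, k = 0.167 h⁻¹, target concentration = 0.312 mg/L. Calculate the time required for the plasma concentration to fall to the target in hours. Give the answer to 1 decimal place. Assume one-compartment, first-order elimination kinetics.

8.0 h

C₀ = Dose / Vd = 193.0 / 162 = 1.191 mg/L
t = ln(C₀ / C) / k = ln(1.191 / 0.312) / 0.1670
  = ln(3.817) / 0.1670 = 1.339 / 0.1670 = 8.018 h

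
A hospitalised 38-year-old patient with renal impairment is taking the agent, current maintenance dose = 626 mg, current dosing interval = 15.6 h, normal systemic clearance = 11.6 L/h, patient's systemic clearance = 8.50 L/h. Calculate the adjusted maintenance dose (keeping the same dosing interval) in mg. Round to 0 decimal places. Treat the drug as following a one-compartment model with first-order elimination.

To keep the same average steady-state level, dosing rate must scale with clearance.
CL ratio = 8.50 / 11.6 = 0.7328
New dose (same interval) = 626 × 0.7328 = 458.7 mg

459 mg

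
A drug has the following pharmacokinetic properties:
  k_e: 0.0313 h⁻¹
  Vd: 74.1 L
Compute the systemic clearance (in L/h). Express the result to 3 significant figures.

CL = k × Vd = 0.0313 × 74.1 = 2.319 L/h

2.32 L/h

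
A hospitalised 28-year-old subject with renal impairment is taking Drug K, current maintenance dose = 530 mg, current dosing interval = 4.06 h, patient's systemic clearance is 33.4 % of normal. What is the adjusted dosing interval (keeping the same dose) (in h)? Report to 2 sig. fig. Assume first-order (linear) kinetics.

To keep the same average steady-state level, dosing rate must scale with clearance.
CL ratio = 33.4 / 100 = 0.3340
New interval (same dose) = 4.06 / 0.3340 = 12.16 h

12 h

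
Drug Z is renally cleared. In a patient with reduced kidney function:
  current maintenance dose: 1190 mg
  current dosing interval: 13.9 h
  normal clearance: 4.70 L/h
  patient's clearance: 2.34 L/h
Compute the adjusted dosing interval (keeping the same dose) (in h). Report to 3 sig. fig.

27.9 h

To keep the same average steady-state level, dosing rate must scale with clearance.
CL ratio = 2.34 / 4.70 = 0.4979
New interval (same dose) = 13.9 / 0.4979 = 27.92 h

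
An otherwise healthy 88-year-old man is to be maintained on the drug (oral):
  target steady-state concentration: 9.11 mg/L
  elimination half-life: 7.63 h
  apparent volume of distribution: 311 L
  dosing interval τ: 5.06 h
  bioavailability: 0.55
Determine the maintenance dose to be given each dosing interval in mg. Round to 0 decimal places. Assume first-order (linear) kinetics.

2368 mg

k = ln2 / t½ = 0.693147 / 7.63 = 0.09084 h⁻¹
CL = k × Vd = 0.09084 × 311 = 28.25 L/h
At steady state, F × (Dose/τ) = Css × CL.
Dose = Css × CL × τ / F = 9.11 × 28.25 × 5.06 / 0.55 = 2368 mg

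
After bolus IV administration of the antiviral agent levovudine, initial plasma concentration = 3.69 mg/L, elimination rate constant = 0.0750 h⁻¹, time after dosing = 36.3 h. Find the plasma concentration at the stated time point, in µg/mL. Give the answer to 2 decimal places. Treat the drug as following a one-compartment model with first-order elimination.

C = C₀ · e^(−k·t) = 3.690 × e^(−0.07500 × 36.3)
  = 3.690 × 0.06571 = 0.2425 mg/L
(0.2425 mg/L = 0.2425 µg/mL)

0.24 µg/mL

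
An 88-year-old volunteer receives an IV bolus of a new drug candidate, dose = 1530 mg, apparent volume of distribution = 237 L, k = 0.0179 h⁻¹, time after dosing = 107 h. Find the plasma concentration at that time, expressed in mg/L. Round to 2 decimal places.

0.95 mg/L

C₀ = Dose / Vd = 1530 / 237 = 6.456 mg/L
C = C₀ · e^(−k·t) = 6.456 × e^(−0.01790 × 107)
  = 6.456 × 0.1473 = 0.9510 mg/L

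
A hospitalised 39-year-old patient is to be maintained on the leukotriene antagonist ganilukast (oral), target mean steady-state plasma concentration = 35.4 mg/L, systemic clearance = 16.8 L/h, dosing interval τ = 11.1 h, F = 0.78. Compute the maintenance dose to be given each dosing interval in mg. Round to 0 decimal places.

At steady state, F × (Dose/τ) = Css × CL.
Dose = Css × CL × τ / F = 35.4 × 16.80 × 11.1 / 0.78 = 8463 mg

8463 mg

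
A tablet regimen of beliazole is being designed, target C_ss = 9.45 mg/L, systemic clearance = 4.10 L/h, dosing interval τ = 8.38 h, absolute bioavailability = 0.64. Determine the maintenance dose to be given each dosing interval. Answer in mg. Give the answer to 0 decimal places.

507 mg

At steady state, F × (Dose/τ) = Css × CL.
Dose = Css × CL × τ / F = 9.45 × 4.100 × 8.38 / 0.64 = 507.3 mg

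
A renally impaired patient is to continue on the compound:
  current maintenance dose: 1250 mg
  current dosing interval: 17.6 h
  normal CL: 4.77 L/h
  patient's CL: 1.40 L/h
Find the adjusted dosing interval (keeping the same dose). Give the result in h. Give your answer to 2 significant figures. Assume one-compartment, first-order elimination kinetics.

To keep the same average steady-state level, dosing rate must scale with clearance.
CL ratio = 1.40 / 4.77 = 0.2935
New interval (same dose) = 17.6 / 0.2935 = 59.97 h

60 h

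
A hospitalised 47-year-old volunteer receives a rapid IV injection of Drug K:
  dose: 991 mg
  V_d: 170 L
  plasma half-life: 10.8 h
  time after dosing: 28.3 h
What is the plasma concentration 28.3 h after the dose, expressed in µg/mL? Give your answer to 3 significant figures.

C₀ = Dose / Vd = 991.0 / 170 = 5.829 mg/L
k = ln2 / t½ = 0.693147 / 10.8 = 0.06418 h⁻¹
C = C₀ · e^(−k·t) = 5.829 × e^(−0.06418 × 28.3)
  = 5.829 × 0.1626 = 0.9478 mg/L
(0.9478 mg/L = 0.9478 µg/mL)

0.948 µg/mL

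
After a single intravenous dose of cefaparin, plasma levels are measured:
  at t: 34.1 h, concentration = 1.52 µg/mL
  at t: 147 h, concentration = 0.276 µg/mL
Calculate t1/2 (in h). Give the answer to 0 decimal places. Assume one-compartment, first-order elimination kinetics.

k = ln(C₁/C₂) / (t₂ − t₁) = ln(1.52/0.276) / (147 − 34.1)
  = 1.706 / 112.9 = 0.01511 h⁻¹
t½ = ln2 / k = 0.693147 / 0.01511 = 45.87 h

46 h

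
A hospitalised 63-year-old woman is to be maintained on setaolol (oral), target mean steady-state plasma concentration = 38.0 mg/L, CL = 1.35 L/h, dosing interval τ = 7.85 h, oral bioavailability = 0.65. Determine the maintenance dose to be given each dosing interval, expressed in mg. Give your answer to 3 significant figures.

620 mg

At steady state, F × (Dose/τ) = Css × CL.
Dose = Css × CL × τ / F = 38.0 × 1.350 × 7.85 / 0.65 = 619.5 mg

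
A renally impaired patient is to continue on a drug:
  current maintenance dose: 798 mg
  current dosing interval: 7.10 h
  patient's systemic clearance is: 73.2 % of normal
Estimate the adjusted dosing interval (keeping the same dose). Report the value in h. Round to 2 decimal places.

9.70 h

To keep the same average steady-state level, dosing rate must scale with clearance.
CL ratio = 73.2 / 100 = 0.7320
New interval (same dose) = 7.10 / 0.7320 = 9.699 h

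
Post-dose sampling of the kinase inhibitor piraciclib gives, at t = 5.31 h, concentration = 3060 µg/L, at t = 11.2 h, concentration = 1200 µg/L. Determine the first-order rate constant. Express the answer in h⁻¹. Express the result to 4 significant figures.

0.1589 h⁻¹

k = ln(C₁/C₂) / (t₂ − t₁) = ln(3060/1200) / (11.2 − 5.31)
  = 0.9361 / 5.890 = 0.1589 h⁻¹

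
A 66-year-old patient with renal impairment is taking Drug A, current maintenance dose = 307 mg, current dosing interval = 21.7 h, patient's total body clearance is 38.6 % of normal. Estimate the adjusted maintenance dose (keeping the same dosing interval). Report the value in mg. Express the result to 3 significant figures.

To keep the same average steady-state level, dosing rate must scale with clearance.
CL ratio = 38.6 / 100 = 0.3860
New dose (same interval) = 307 × 0.3860 = 118.5 mg

119 mg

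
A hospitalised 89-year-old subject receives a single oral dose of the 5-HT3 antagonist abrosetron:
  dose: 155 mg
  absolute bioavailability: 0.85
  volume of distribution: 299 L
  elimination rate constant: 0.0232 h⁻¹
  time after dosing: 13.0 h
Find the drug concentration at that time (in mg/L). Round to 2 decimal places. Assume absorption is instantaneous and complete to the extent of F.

0.33 mg/L

Amount reaching circulation = F × Dose = 0.85 × 155.0 = 131.8 mg
C₀ = F·Dose / Vd = 131.8 / 299 = 0.4408 mg/L
C = C₀ · e^(−k·t) = 0.4408 × e^(−0.02320 × 13.0)
  = 0.4408 × 0.7396 = 0.3260 mg/L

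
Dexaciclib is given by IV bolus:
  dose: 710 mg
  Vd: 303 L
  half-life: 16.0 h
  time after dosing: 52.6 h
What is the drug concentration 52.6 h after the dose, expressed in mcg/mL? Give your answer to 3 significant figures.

0.240 mcg/mL

C₀ = Dose / Vd = 710.0 / 303 = 2.343 mg/L
k = ln2 / t½ = 0.693147 / 16.0 = 0.04332 h⁻¹
C = C₀ · e^(−k·t) = 2.343 × e^(−0.04332 × 52.6)
  = 2.343 × 0.1024 = 0.2399 mg/L
(0.2399 mg/L = 0.2399 mcg/mL)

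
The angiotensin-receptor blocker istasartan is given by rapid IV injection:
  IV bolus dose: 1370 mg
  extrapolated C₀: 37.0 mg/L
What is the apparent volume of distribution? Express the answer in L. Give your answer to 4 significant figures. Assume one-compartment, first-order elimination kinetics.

Vd = Dose / C₀ = 1370 / 37.0 = 37.03 L

37.03 L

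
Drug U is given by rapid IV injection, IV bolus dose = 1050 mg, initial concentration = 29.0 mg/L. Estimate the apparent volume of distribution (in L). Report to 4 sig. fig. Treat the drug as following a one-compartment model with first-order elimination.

36.21 L

Vd = Dose / C₀ = 1050 / 29.0 = 36.21 L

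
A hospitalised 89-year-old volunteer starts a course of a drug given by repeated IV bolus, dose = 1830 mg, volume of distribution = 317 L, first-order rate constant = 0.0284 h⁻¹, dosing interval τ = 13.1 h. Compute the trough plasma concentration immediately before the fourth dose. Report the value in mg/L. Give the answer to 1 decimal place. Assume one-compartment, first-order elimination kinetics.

8.6 mg/L

C₀ per dose = Dose / Vd = 1830 / 317 = 5.773 mg/L
Fraction remaining after one interval: r = e^(−kτ) = e^(−0.02840 × 13.1) = 0.6893
Before dose 4, 3 doses have been given (aged 1τ, 2τ, 3τ).
C_trough = C₀ × (r + r² + … + r^3) = C₀ × r(1−r^3)/(1−r)
        = 5.773 × 0.6893 × (1 − 0.3275) / (1 − 0.6893) = 8.613 mg/L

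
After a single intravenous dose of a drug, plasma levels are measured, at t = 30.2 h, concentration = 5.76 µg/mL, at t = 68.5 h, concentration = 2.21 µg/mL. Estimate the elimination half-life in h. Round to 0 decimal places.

k = ln(C₁/C₂) / (t₂ − t₁) = ln(5.76/2.21) / (68.5 − 30.2)
  = 0.9579 / 38.30 = 0.02501 h⁻¹
t½ = ln2 / k = 0.693147 / 0.02501 = 27.71 h

28 h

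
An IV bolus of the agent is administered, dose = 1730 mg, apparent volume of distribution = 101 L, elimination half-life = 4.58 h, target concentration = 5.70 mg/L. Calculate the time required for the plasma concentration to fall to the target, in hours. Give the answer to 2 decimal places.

C₀ = Dose / Vd = 1730 / 101 = 17.13 mg/L
k = ln2 / t½ = 0.693147 / 4.58 = 0.1513 h⁻¹
t = ln(C₀ / C) / k = ln(17.13 / 5.70) / 0.1513
  = ln(3.005) / 0.1513 = 1.100 / 0.1513 = 7.270 h

7.27 h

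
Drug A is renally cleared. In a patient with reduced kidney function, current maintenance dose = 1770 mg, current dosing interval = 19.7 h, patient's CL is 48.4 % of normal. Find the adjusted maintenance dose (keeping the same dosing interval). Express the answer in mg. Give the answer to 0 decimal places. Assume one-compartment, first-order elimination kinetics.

857 mg

To keep the same average steady-state level, dosing rate must scale with clearance.
CL ratio = 48.4 / 100 = 0.4840
New dose (same interval) = 1770 × 0.4840 = 856.7 mg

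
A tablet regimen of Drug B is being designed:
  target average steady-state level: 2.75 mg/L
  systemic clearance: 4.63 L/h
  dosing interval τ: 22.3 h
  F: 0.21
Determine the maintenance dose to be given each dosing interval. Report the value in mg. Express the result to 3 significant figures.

At steady state, F × (Dose/τ) = Css × CL.
Dose = Css × CL × τ / F = 2.75 × 4.630 × 22.3 / 0.21 = 1352 mg

1350 mg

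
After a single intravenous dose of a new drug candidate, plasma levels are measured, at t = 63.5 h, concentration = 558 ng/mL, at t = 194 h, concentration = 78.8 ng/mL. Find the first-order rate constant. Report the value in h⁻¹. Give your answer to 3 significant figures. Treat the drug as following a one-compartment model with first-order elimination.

k = ln(C₁/C₂) / (t₂ − t₁) = ln(558/78.8) / (194 − 63.5)
  = 1.957 / 130.5 = 0.01500 h⁻¹

0.0150 h⁻¹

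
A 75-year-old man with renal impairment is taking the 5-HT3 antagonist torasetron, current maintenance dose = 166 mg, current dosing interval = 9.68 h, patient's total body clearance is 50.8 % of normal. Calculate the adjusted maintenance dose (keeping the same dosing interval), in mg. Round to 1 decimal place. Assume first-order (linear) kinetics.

To keep the same average steady-state level, dosing rate must scale with clearance.
CL ratio = 50.8 / 100 = 0.5080
New dose (same interval) = 166 × 0.5080 = 84.33 mg

84.3 mg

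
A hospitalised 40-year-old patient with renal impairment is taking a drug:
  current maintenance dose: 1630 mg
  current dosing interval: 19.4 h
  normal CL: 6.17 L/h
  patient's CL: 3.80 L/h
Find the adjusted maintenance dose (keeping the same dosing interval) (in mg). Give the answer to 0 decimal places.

To keep the same average steady-state level, dosing rate must scale with clearance.
CL ratio = 3.80 / 6.17 = 0.6159
New dose (same interval) = 1630 × 0.6159 = 1004 mg

1004 mg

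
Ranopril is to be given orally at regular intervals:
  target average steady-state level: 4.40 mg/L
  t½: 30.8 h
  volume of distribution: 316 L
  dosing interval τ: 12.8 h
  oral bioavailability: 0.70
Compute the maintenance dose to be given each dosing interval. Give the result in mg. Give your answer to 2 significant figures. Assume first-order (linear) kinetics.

k = ln2 / t½ = 0.693147 / 30.8 = 0.02250 h⁻¹
CL = k × Vd = 0.02250 × 316 = 7.110 L/h
At steady state, F × (Dose/τ) = Css × CL.
Dose = Css × CL × τ / F = 4.40 × 7.110 × 12.8 / 0.70 = 572.1 mg

570 mg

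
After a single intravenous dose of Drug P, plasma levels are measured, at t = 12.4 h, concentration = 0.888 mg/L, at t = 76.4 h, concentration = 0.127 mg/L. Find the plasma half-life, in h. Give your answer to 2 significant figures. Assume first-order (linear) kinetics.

23 h

k = ln(C₁/C₂) / (t₂ − t₁) = ln(0.888/0.127) / (76.4 − 12.4)
  = 1.945 / 64.00 = 0.03039 h⁻¹
t½ = ln2 / k = 0.693147 / 0.03039 = 22.81 h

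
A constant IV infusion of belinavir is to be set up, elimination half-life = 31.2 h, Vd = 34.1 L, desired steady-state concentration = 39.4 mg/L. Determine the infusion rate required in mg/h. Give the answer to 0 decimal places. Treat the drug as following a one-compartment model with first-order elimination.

k = ln2 / t½ = 0.693147 / 31.2 = 0.02222 h⁻¹
CL = k × Vd = 0.02222 × 34.1 = 0.7577 L/h
At steady state, infusion rate R₀ = Css × CL = 39.4 × 0.7577 = 29.85 mg/h

30 mg/h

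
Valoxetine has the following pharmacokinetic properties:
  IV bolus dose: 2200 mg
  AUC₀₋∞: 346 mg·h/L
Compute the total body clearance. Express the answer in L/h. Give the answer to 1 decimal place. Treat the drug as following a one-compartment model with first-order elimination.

6.4 L/h

CL = Dose / AUC = 2200 / 346 = 6.358 L/h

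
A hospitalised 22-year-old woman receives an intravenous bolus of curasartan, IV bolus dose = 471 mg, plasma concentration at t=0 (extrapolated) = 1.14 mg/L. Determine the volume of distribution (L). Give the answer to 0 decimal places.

413 L

Vd = Dose / C₀ = 471.0 / 1.14 = 413.2 L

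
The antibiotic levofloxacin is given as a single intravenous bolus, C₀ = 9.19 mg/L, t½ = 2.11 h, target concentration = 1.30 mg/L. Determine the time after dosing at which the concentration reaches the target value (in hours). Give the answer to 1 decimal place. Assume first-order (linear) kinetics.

6.0 h

k = ln2 / t½ = 0.693147 / 2.11 = 0.3285 h⁻¹
t = ln(C₀ / C) / k = ln(9.190 / 1.30) / 0.3285
  = ln(7.069) / 0.3285 = 1.956 / 0.3285 = 5.954 h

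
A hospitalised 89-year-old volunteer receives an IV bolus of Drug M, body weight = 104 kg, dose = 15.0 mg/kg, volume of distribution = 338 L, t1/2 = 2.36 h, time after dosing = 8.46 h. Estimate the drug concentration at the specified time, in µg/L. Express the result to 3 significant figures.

385 µg/L

Total dose = 15.0 × 104 = 1560 mg
C₀ = Dose / Vd = 1560 / 338 = 4.615 mg/L
k = ln2 / t½ = 0.693147 / 2.36 = 0.2937 h⁻¹
C = C₀ · e^(−k·t) = 4.615 × e^(−0.2937 × 8.46)
  = 4.615 × 0.08335 = 0.3847 mg/L
Convert: 0.3847 mg/L × 1000 = 384.7 µg/L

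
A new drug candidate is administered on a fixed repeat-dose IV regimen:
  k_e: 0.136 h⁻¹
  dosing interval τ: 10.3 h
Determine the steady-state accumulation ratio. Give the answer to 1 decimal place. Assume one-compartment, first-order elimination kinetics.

1.3

e^(−kτ) = e^(−0.1360 × 10.3) = 0.2464
Accumulation ratio R = 1 / (1 − e^(−kτ)) = 1 / (1 − 0.2464) = 1.327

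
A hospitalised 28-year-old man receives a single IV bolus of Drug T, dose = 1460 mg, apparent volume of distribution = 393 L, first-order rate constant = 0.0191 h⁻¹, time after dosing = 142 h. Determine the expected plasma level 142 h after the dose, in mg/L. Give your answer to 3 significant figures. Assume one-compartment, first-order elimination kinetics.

0.247 mg/L

C₀ = Dose / Vd = 1460 / 393 = 3.715 mg/L
C = C₀ · e^(−k·t) = 3.715 × e^(−0.01910 × 142)
  = 3.715 × 0.06639 = 0.2466 mg/L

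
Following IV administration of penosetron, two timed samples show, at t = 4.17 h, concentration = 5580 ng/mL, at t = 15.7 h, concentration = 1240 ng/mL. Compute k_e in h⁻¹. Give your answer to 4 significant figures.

0.1304 h⁻¹

k = ln(C₁/C₂) / (t₂ − t₁) = ln(5580/1240) / (15.7 − 4.17)
  = 1.504 / 11.53 = 0.1304 h⁻¹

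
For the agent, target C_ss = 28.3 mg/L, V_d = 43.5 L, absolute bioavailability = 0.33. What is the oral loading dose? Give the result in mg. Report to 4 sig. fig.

3730 mg

LD = Css × Vd / F = 28.3 × 43.5 / 0.33 = 3730 mg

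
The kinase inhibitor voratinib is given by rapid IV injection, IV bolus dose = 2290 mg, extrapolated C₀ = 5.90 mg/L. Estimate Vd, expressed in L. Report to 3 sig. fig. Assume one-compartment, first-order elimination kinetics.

Vd = Dose / C₀ = 2290 / 5.90 = 388.1 L

388 L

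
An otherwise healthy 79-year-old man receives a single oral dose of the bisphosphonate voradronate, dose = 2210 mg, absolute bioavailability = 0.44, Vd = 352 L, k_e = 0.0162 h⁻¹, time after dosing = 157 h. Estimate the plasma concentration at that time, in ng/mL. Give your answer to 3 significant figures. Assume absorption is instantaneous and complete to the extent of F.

Amount reaching circulation = F × Dose = 0.44 × 2210 = 972.4 mg
C₀ = F·Dose / Vd = 972.4 / 352 = 2.763 mg/L
C = C₀ · e^(−k·t) = 2.763 × e^(−0.01620 × 157)
  = 2.763 × 0.07860 = 0.2172 mg/L
Convert: 0.2172 mg/L × 1000 = 217.2 ng/mL

217 ng/mL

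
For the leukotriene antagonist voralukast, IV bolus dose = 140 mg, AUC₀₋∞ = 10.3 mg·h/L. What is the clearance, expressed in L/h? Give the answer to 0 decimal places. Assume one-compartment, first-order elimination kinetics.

CL = Dose / AUC = 140 / 10.3 = 13.59 L/h

14 L/h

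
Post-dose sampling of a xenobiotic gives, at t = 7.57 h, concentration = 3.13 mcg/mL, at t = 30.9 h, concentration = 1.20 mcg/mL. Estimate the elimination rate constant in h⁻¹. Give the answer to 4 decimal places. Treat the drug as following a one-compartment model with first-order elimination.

k = ln(C₁/C₂) / (t₂ − t₁) = ln(3.13/1.20) / (30.9 − 7.57)
  = 0.9587 / 23.33 = 0.04109 h⁻¹

0.0411 h⁻¹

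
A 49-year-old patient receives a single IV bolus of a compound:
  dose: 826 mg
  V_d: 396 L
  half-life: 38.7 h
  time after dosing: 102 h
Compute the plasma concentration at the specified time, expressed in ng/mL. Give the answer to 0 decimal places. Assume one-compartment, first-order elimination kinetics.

C₀ = Dose / Vd = 826.0 / 396 = 2.086 mg/L
k = ln2 / t½ = 0.693147 / 38.7 = 0.01791 h⁻¹
C = C₀ · e^(−k·t) = 2.086 × e^(−0.01791 × 102)
  = 2.086 × 0.1609 = 0.3356 mg/L
Convert: 0.3356 mg/L × 1000 = 335.6 ng/mL

336 ng/mL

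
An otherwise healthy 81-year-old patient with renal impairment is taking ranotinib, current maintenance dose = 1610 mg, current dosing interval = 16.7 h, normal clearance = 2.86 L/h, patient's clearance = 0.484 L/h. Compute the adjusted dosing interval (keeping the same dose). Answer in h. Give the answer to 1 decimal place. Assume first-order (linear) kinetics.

98.7 h

To keep the same average steady-state level, dosing rate must scale with clearance.
CL ratio = 0.484 / 2.86 = 0.1692
New interval (same dose) = 16.7 / 0.1692 = 98.70 h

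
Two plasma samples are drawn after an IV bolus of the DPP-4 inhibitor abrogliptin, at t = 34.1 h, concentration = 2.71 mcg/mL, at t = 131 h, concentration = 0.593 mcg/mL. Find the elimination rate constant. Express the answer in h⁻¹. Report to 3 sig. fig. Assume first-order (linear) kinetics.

0.0157 h⁻¹

k = ln(C₁/C₂) / (t₂ − t₁) = ln(2.71/0.593) / (131 − 34.1)
  = 1.520 / 96.90 = 0.01569 h⁻¹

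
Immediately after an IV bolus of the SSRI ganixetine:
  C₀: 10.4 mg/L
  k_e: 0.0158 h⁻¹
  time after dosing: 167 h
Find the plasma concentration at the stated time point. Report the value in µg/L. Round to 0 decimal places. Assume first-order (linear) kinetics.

C = C₀ · e^(−k·t) = 10.40 × e^(−0.01580 × 167)
  = 10.40 × 0.07146 = 0.7432 mg/L
Convert: 0.7432 mg/L × 1000 = 743.2 µg/L

743 µg/L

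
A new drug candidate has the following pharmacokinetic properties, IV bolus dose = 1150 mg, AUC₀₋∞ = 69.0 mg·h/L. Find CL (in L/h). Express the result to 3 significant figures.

16.7 L/h

CL = Dose / AUC = 1150 / 69.0 = 16.67 L/h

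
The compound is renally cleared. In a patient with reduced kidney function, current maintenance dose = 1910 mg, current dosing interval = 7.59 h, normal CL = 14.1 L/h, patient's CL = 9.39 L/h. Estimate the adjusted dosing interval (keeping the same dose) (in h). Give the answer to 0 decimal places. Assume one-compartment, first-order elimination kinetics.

To keep the same average steady-state level, dosing rate must scale with clearance.
CL ratio = 9.39 / 14.1 = 0.6660
New interval (same dose) = 7.59 / 0.6660 = 11.40 h

11 h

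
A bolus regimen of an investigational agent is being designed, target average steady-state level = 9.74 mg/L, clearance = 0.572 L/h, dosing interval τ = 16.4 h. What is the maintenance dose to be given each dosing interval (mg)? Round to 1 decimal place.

91.4 mg

At steady state, Dose/τ = Css × CL.
Dose = Css × CL × τ = 9.74 × 0.5720 × 16.4 = 91.37 mg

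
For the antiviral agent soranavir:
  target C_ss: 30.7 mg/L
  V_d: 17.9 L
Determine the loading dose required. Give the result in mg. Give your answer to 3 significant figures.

550 mg

LD = Css × Vd = 30.7 × 17.9 = 549.5 mg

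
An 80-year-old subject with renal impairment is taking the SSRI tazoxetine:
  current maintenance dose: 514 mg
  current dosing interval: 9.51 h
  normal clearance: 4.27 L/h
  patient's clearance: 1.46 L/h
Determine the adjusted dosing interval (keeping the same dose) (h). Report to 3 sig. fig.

27.8 h

To keep the same average steady-state level, dosing rate must scale with clearance.
CL ratio = 1.46 / 4.27 = 0.3419
New interval (same dose) = 9.51 / 0.3419 = 27.82 h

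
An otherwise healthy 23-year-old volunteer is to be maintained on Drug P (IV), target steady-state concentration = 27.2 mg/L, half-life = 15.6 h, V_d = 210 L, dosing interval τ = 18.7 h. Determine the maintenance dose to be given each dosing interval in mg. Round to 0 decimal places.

k = ln2 / t½ = 0.693147 / 15.6 = 0.04443 h⁻¹
CL = k × Vd = 0.04443 × 210 = 9.330 L/h
At steady state, Dose/τ = Css × CL.
Dose = Css × CL × τ = 27.2 × 9.330 × 18.7 = 4746 mg

4746 mg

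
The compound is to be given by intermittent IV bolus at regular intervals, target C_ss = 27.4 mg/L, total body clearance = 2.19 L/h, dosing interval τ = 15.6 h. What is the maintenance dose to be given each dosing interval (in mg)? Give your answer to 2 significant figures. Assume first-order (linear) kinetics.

940 mg

At steady state, Dose/τ = Css × CL.
Dose = Css × CL × τ = 27.4 × 2.190 × 15.6 = 936.1 mg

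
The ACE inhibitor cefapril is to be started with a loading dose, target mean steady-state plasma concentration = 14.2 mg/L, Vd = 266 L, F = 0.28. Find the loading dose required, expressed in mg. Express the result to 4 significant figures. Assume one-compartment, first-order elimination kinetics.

13490 mg

LD = Css × Vd / F = 14.2 × 266 / 0.28 = 13490 mg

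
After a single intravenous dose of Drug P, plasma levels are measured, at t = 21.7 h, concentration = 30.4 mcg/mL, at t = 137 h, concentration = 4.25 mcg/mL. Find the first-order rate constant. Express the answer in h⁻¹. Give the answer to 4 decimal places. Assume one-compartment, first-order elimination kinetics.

0.0171 h⁻¹

k = ln(C₁/C₂) / (t₂ − t₁) = ln(30.4/4.25) / (137 − 21.7)
  = 1.968 / 115.3 = 0.01707 h⁻¹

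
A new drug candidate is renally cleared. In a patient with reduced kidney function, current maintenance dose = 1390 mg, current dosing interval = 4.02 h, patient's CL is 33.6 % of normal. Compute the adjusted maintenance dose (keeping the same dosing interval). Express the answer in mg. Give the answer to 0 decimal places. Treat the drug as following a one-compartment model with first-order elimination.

467 mg

To keep the same average steady-state level, dosing rate must scale with clearance.
CL ratio = 33.6 / 100 = 0.3360
New dose (same interval) = 1390 × 0.3360 = 467.0 mg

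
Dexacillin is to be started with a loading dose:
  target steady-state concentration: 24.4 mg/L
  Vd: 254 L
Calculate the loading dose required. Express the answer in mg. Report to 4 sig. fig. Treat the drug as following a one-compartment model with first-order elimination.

LD = Css × Vd = 24.4 × 254 = 6198 mg

6198 mg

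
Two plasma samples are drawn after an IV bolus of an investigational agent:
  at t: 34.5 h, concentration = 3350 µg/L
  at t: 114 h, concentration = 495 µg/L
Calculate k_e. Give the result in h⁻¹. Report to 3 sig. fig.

0.0241 h⁻¹

k = ln(C₁/C₂) / (t₂ − t₁) = ln(3350/495) / (114 − 34.5)
  = 1.912 / 79.50 = 0.02405 h⁻¹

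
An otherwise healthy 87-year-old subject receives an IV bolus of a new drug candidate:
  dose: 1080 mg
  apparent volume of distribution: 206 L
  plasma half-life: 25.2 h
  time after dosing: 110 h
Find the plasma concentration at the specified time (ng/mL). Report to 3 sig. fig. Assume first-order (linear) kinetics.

254 ng/mL

C₀ = Dose / Vd = 1080 / 206 = 5.243 mg/L
k = ln2 / t½ = 0.693147 / 25.2 = 0.02751 h⁻¹
C = C₀ · e^(−k·t) = 5.243 × e^(−0.02751 × 110)
  = 5.243 × 0.04850 = 0.2543 mg/L
Convert: 0.2543 mg/L × 1000 = 254.3 ng/mL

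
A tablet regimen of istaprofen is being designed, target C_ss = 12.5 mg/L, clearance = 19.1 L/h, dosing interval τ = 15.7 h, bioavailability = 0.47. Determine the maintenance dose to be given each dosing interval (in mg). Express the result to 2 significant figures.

8000 mg

At steady state, F × (Dose/τ) = Css × CL.
Dose = Css × CL × τ / F = 12.5 × 19.10 × 15.7 / 0.47 = 7975 mg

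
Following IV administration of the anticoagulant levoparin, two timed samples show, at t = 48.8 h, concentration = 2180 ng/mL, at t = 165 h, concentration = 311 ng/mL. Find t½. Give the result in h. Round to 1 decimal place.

k = ln(C₁/C₂) / (t₂ − t₁) = ln(2180/311) / (165 − 48.8)
  = 1.947 / 116.2 = 0.01676 h⁻¹
t½ = ln2 / k = 0.693147 / 0.01676 = 41.36 h

41.4 h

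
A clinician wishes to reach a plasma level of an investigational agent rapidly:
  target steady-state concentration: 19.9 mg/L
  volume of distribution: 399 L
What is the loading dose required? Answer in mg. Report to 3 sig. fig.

LD = Css × Vd = 19.9 × 399 = 7940 mg

7940 mg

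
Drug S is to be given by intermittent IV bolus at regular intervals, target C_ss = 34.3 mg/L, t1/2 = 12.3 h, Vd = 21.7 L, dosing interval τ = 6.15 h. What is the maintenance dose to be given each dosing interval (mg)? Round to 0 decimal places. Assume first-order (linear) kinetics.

258 mg

k = ln2 / t½ = 0.693147 / 12.3 = 0.05635 h⁻¹
CL = k × Vd = 0.05635 × 21.7 = 1.223 L/h
At steady state, Dose/τ = Css × CL.
Dose = Css × CL × τ = 34.3 × 1.223 × 6.15 = 258.0 mg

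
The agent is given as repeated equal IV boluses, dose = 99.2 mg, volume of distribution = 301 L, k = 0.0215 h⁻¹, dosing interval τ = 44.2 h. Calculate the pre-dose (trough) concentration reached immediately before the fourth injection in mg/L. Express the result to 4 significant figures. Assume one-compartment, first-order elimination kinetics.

C₀ per dose = Dose / Vd = 99.2 / 301 = 0.3296 mg/L
Fraction remaining after one interval: r = e^(−kτ) = e^(−0.02150 × 44.2) = 0.3866
Before dose 4, 3 doses have been given (aged 1τ, 2τ, 3τ).
C_trough = C₀ × (r + r² + … + r^3) = C₀ × r(1−r^3)/(1−r)
        = 0.3296 × 0.3866 × (1 − 0.05778) / (1 − 0.3866) = 0.1957 mg/L

0.1957 mg/L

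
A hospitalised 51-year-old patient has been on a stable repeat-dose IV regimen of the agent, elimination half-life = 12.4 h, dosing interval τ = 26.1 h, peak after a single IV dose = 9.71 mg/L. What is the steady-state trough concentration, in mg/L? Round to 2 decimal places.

2.94 mg/L

k = ln2 / t½ = 0.693147 / 12.4 = 0.05590 h⁻¹
e^(−kτ) = e^(−0.05590 × 26.1) = 0.2325
Accumulation ratio R = 1 / (1 − e^(−kτ)) = 1 / (1 − 0.2325) = 1.303
Steady-state trough = C₀ × R × e^(−kτ) = 9.71 × 1.303 × 0.2325 = 2.942 mg/L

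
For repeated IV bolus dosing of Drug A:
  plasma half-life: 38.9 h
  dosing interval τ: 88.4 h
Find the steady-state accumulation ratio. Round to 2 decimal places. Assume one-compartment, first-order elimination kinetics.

k = ln2 / t½ = 0.693147 / 38.9 = 0.01782 h⁻¹
e^(−kτ) = e^(−0.01782 × 88.4) = 0.2069
Accumulation ratio R = 1 / (1 − e^(−kτ)) = 1 / (1 − 0.2069) = 1.261

1.26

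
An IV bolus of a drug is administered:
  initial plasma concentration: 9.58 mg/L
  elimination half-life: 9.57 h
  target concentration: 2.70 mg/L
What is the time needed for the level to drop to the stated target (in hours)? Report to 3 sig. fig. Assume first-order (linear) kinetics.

k = ln2 / t½ = 0.693147 / 9.57 = 0.07243 h⁻¹
t = ln(C₀ / C) / k = ln(9.580 / 2.70) / 0.07243
  = ln(3.548) / 0.07243 = 1.266 / 0.07243 = 17.48 h

17.5 h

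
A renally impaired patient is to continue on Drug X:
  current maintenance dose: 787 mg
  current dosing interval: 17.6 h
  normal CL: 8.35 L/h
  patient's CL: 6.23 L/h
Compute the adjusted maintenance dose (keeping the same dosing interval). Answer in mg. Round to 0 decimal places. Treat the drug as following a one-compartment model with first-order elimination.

To keep the same average steady-state level, dosing rate must scale with clearance.
CL ratio = 6.23 / 8.35 = 0.7461
New dose (same interval) = 787 × 0.7461 = 587.2 mg

587 mg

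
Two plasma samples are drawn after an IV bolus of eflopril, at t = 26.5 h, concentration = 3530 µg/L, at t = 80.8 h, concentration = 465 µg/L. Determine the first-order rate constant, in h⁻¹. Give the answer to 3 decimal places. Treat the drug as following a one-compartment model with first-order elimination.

0.037 h⁻¹

k = ln(C₁/C₂) / (t₂ − t₁) = ln(3530/465) / (80.8 − 26.5)
  = 2.027 / 54.30 = 0.03733 h⁻¹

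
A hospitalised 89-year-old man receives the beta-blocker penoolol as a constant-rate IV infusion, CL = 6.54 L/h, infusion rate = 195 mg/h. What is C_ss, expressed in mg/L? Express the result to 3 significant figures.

At steady state Css = R₀ / CL = 195 / 6.540 = 29.82 mg/L

29.8 mg/L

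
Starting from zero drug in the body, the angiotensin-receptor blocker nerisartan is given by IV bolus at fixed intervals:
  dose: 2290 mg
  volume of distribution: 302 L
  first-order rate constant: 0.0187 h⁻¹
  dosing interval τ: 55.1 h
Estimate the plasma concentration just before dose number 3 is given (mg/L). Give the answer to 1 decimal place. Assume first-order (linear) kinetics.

3.7 mg/L

C₀ per dose = Dose / Vd = 2290 / 302 = 7.583 mg/L
Fraction remaining after one interval: r = e^(−kτ) = e^(−0.01870 × 55.1) = 0.3569
Before dose 3, 2 doses have been given (aged 1τ, 2τ).
C_trough = C₀ × (r + r²) = 7.583 × (0.3569 + 0.1274) = 3.672 mg/L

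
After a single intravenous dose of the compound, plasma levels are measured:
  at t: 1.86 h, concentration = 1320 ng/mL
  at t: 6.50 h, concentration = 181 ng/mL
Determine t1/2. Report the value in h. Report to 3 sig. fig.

1.62 h

k = ln(C₁/C₂) / (t₂ − t₁) = ln(1320/181) / (6.50 − 1.86)
  = 1.987 / 4.640 = 0.4282 h⁻¹
t½ = ln2 / k = 0.693147 / 0.4282 = 1.619 h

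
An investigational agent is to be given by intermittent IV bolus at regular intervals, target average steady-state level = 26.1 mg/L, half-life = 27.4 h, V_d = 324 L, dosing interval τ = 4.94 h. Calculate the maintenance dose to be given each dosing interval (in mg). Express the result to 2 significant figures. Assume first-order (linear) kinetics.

1100 mg

k = ln2 / t½ = 0.693147 / 27.4 = 0.02530 h⁻¹
CL = k × Vd = 0.02530 × 324 = 8.197 L/h
At steady state, Dose/τ = Css × CL.
Dose = Css × CL × τ = 26.1 × 8.197 × 4.94 = 1057 mg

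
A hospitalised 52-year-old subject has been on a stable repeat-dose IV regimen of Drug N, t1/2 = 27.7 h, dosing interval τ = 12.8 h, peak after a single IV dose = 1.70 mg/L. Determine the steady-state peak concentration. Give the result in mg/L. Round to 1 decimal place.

k = ln2 / t½ = 0.693147 / 27.7 = 0.02502 h⁻¹
e^(−kτ) = e^(−0.02502 × 12.8) = 0.7260
Accumulation ratio R = 1 / (1 − e^(−kτ)) = 1 / (1 − 0.7260) = 3.650
Steady-state peak = C₀ × R = 1.70 × 3.650 = 6.205 mg/L

6.2 mg/L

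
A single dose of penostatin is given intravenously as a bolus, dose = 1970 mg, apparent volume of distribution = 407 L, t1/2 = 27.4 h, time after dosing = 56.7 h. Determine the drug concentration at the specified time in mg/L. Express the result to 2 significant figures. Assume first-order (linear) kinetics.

1.2 mg/L

C₀ = Dose / Vd = 1970 / 407 = 4.840 mg/L
k = ln2 / t½ = 0.693147 / 27.4 = 0.02530 h⁻¹
C = C₀ · e^(−k·t) = 4.840 × e^(−0.02530 × 56.7)
  = 4.840 × 0.2382 = 1.153 mg/L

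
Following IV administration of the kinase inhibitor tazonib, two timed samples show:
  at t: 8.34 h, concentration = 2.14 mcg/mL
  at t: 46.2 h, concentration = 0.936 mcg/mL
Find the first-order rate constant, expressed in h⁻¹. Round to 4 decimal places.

k = ln(C₁/C₂) / (t₂ − t₁) = ln(2.14/0.936) / (46.2 − 8.34)
  = 0.8269 / 37.86 = 0.02184 h⁻¹

0.0218 h⁻¹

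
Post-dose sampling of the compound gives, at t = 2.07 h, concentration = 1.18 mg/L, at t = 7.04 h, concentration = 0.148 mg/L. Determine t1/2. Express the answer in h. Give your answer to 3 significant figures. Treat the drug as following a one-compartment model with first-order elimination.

1.66 h

k = ln(C₁/C₂) / (t₂ − t₁) = ln(1.18/0.148) / (7.04 − 2.07)
  = 2.076 / 4.970 = 0.4177 h⁻¹
t½ = ln2 / k = 0.693147 / 0.4177 = 1.659 h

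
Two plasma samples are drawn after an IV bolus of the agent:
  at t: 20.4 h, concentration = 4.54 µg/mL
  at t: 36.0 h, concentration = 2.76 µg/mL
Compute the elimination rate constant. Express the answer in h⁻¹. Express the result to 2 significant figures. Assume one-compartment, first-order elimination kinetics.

0.032 h⁻¹

k = ln(C₁/C₂) / (t₂ − t₁) = ln(4.54/2.76) / (36.0 − 20.4)
  = 0.4977 / 15.60 = 0.03190 h⁻¹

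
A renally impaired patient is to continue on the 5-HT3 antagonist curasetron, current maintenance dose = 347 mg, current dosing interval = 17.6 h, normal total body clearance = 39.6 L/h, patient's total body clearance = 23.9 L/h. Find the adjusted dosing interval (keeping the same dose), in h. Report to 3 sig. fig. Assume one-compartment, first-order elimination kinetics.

29.2 h

To keep the same average steady-state level, dosing rate must scale with clearance.
CL ratio = 23.9 / 39.6 = 0.6035
New interval (same dose) = 17.6 / 0.6035 = 29.16 h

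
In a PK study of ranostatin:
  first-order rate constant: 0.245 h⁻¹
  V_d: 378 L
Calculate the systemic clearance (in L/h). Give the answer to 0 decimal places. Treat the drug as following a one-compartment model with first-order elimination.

93 L/h

CL = k × Vd = 0.245 × 378 = 92.61 L/h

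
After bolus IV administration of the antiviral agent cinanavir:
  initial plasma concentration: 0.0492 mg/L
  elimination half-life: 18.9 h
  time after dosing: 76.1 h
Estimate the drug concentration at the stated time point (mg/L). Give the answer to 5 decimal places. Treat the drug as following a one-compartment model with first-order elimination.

0.00302 mg/L

k = ln2 / t½ = 0.693147 / 18.9 = 0.03667 h⁻¹
C = C₀ · e^(−k·t) = 0.04920 × e^(−0.03667 × 76.1)
  = 0.04920 × 0.06139 = 0.003020 mg/L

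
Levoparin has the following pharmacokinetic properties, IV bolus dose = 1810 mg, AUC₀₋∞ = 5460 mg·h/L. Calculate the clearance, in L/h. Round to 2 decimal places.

CL = Dose / AUC = 1810 / 5460 = 0.3315 L/h

0.33 L/h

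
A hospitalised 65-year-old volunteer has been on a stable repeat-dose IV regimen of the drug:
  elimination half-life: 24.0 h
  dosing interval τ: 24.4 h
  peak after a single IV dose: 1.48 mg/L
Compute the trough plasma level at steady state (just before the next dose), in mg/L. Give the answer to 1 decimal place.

k = ln2 / t½ = 0.693147 / 24.0 = 0.02888 h⁻¹
e^(−kτ) = e^(−0.02888 × 24.4) = 0.4943
Accumulation ratio R = 1 / (1 − e^(−kτ)) = 1 / (1 − 0.4943) = 1.977
Steady-state trough = C₀ × R × e^(−kτ) = 1.48 × 1.977 × 0.4943 = 1.446 mg/L

1.4 mg/L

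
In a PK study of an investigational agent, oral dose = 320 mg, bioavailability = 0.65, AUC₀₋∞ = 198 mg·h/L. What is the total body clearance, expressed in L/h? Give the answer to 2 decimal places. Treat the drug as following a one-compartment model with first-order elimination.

1.05 L/h

CL = F·Dose / AUC = 0.65 × 320 / 198 = 1.051 L/h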